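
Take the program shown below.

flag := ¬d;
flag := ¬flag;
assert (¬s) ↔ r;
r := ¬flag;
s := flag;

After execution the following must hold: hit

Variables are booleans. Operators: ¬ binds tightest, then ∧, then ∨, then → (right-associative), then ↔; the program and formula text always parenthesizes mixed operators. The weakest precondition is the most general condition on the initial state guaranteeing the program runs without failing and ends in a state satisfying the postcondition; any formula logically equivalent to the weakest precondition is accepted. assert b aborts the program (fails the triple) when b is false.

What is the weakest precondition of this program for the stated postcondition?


Working backward. After the program, hit must hold.
Before s := flag: hit
Before r := ¬flag: hit
Before assert (¬s) ↔ r: ((¬s) ↔ r) ∧ hit
Before flag := ¬flag: ((¬s) ↔ r) ∧ hit
Before flag := ¬d: ((¬s) ↔ r) ∧ hit
Answer: WP = ((¬s) ↔ r) ∧ hit


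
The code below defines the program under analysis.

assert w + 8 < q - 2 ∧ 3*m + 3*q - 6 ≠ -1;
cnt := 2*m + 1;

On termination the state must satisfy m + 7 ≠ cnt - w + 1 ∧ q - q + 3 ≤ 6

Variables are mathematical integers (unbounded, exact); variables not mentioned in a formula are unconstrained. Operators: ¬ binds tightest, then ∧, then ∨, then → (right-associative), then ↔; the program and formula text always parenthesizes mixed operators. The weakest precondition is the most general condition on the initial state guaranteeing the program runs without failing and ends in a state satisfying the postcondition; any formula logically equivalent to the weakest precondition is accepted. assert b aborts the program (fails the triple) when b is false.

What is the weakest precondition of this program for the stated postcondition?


Working backward. After the program, the postcondition m + 7 ≠ cnt - w + 1 ∧ q - q + 3 ≤ 6 must hold; in canonical form it is m + w ≠ cnt - 6.
Before cnt := 2*m + 1: w ≠ m - 5
Before assert w + 8 < q - 2 ∧ 3*m + 3*q - 6 ≠ -1: w < q - 10 ∧ 3*m + 3*q ≠ 5 ∧ w ≠ m - 5
Answer: WP = w < q - 10 ∧ 3*m + 3*q ≠ 5 ∧ w ≠ m - 5


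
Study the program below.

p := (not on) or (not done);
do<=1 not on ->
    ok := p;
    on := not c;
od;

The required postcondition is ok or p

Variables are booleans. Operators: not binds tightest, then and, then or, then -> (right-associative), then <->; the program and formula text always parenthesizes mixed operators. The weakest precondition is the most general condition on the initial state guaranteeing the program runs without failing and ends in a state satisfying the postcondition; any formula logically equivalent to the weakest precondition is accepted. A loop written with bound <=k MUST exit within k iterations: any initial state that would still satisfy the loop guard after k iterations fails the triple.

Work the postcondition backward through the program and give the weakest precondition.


Working backward. After the program, ok or p must hold.
Before the loop (bound <=1), unroll the exhaustion recursion (WP_0 = exit-now case; WP_j = one more guarded iteration, up to j = 1):
  WP_0: on and (ok or p)
  WP_1: ((not on) -> ((not c) and p)) and (on -> (ok or p))
So before the loop: ((not on) -> ((not c) and p)) and (on -> (ok or p))
Before p := (not on) or (not done): ((not on) -> ((not c) and ((not on) or (not done)))) and (on -> (ok or (not on) or (not done)))
Answer: WP = ((not on) -> ((not c) and ((not on) or (not done)))) and (on -> (ok or (not on) or (not done)))


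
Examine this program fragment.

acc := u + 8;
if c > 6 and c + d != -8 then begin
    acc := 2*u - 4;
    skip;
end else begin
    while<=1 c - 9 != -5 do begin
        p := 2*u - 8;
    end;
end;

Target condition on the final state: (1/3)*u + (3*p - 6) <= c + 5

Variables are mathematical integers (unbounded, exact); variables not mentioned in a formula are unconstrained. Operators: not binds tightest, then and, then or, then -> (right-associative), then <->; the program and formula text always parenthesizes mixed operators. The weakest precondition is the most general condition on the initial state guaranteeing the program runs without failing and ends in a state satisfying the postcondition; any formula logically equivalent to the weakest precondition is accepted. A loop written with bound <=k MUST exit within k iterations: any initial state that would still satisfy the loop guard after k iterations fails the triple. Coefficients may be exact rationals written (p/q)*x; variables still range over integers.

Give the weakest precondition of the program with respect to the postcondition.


Working backward. After the program, the postcondition (1/3)*u + (3*p - 6) <= c + 5 must hold; in canonical form it is 3*p + (1/3)*u <= c + 11.
Then branch requires 3*p + (1/3)*u <= c + 11; else branch requires (c != 4 -> ((not (c != 4)) and (19/3)*u <= c + 35)) and ((not (c != 4)) -> 3*p + (1/3)*u <= c + 11).
Before the if: ((c > 6 and c + d != -8) -> 3*p + (1/3)*u <= c + 11) and ((not (c > 6 and c + d != -8)) -> ((c != 4 -> ((not (c != 4)) and (19/3)*u <= c + 35)) and ((not (c != 4)) -> 3*p + (1/3)*u <= c + 11)))
Before acc := u + 8: ((c > 6 and c + d != -8) -> 3*p + (1/3)*u <= c + 11) and ((not (c > 6 and c + d != -8)) -> ((c != 4 -> ((not (c != 4)) and (19/3)*u <= c + 35)) and ((not (c != 4)) -> 3*p + (1/3)*u <= c + 11)))
Answer: WP = ((c > 6 and c + d != -8) -> 3*p + (1/3)*u <= c + 11) and ((not (c > 6 and c + d != -8)) -> ((c != 4 -> ((not (c != 4)) and (19/3)*u <= c + 35)) and ((not (c != 4)) -> 3*p + (1/3)*u <= c + 11)))


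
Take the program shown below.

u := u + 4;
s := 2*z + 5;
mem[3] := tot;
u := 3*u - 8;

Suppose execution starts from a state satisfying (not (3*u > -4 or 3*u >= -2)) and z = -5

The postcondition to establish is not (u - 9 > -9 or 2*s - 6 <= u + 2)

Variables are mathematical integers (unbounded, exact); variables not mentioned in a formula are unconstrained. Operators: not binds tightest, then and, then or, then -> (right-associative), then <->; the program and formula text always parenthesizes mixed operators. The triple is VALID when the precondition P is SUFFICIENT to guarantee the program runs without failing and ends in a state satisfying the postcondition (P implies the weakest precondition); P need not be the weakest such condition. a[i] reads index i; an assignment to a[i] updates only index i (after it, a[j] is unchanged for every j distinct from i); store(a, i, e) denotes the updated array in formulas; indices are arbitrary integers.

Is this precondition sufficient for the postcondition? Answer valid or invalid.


Working backward. After the program, the postcondition not (u - 9 > -9 or 2*s - 6 <= u + 2) must hold; in canonical form it is not (u > 0 or 2*s <= u + 8).
Before u := 3*u - 8: not (3*u > 8 or 2*s <= 3*u)
Before mem[3] := tot: not (3*u > 8 or 2*s <= 3*u)
Before s := 2*z + 5: not (3*u > 8 or 4*z <= 3*u - 10)
Before u := u + 4: not (3*u > -4 or 4*z <= 3*u + 2)
The weakest precondition is not (3*u > -4 or 4*z <= 3*u + 2).
Check whether (not (3*u > -4 or 3*u >= -2)) and z = -5 implies it.
Countermodel: at the initial state u = -7, z = -5, the precondition holds but the weakest precondition fails.
Answer: invalid


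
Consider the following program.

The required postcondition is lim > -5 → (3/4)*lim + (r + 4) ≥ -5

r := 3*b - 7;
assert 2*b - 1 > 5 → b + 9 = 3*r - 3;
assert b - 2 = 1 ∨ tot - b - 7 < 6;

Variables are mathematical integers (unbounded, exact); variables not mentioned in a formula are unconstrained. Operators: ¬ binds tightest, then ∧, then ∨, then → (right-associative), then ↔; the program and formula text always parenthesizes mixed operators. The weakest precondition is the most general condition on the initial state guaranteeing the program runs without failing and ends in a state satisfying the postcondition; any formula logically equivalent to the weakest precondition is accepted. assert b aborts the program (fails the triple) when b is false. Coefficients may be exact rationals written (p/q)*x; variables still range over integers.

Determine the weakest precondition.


Working backward. After the program, the postcondition lim > -5 → (3/4)*lim + (r + 4) ≥ -5 must hold; in canonical form it is lim > -5 → (3/4)*lim + r ≥ -9.
Before assert b - 2 = 1 ∨ tot - b - 7 < 6: (b = 3 ∨ tot < b + 13) ∧ (lim > -5 → (3/4)*lim + r ≥ -9)
Before assert 2*b - 1 > 5 → b + 9 = 3*r - 3: (2*b > 6 → b = 3*r - 12) ∧ (b = 3 ∨ tot < b + 13) ∧ (lim > -5 → (3/4)*lim + r ≥ -9)
Before r := 3*b - 7: (2*b > 6 → 8*b = 33) ∧ (b = 3 ∨ tot < b + 13) ∧ (lim > -5 → 3*b + (3/4)*lim ≥ -2)
Answer: WP = (2*b > 6 → 8*b = 33) ∧ (b = 3 ∨ tot < b + 13) ∧ (lim > -5 → 3*b + (3/4)*lim ≥ -2)


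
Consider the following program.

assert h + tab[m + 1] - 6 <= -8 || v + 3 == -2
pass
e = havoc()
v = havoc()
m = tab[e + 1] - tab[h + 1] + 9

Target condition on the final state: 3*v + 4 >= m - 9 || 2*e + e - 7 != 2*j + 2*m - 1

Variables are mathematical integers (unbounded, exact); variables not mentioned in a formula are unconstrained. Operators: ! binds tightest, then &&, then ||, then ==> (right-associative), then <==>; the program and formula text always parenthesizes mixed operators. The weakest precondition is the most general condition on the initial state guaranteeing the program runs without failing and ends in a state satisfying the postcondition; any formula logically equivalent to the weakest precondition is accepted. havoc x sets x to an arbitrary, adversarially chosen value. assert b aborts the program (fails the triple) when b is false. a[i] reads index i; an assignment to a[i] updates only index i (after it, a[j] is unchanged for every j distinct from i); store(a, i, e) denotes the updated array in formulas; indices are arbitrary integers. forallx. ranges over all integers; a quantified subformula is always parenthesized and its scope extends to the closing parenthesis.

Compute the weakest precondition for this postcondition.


Working backward. After the program, the postcondition 3*v + 4 >= m - 9 || 2*e + e - 7 != 2*j + 2*m - 1 must hold; in canonical form it is 3*v >= m - 13 || 3*e != 2*j + 2*m + 6.
Before m := tab[e + 1] - tab[h + 1] + 9: tab[h + 1] + 3*v >= tab[e + 1] - 4 || 2*tab[h + 1] + 3*e != 2*tab[e + 1] + 2*j + 24
Before havoc v: forall v_1. (tab[h + 1] + 3*v_1 >= tab[e + 1] - 4 || 2*tab[h + 1] + 3*e != 2*tab[e + 1] + 2*j + 24)
Before havoc e: forall e_1. (forall v_1. (tab[h + 1] + 3*v_1 >= tab[e_1 + 1] - 4 || 2*tab[h + 1] + 3*e_1 != 2*tab[e_1 + 1] + 2*j + 24))
Before skip: forall e_1. (forall v_1. (tab[h + 1] + 3*v_1 >= tab[e_1 + 1] - 4 || 2*tab[h + 1] + 3*e_1 != 2*tab[e_1 + 1] + 2*j + 24))
Before assert h + tab[m + 1] - 6 <= -8 || v + 3 == -2: (tab[m + 1] + h <= -2 || v == -5) && (forall e_1. (forall v_1. (tab[h + 1] + 3*v_1 >= tab[e_1 + 1] - 4 || 2*tab[h + 1] + 3*e_1 != 2*tab[e_1 + 1] + 2*j + 24)))
Answer: WP = (tab[m + 1] + h <= -2 || v == -5) && (forall e_1. (forall v_1. (tab[h + 1] + 3*v_1 >= tab[e_1 + 1] - 4 || 2*tab[h + 1] + 3*e_1 != 2*tab[e_1 + 1] + 2*j + 24)))


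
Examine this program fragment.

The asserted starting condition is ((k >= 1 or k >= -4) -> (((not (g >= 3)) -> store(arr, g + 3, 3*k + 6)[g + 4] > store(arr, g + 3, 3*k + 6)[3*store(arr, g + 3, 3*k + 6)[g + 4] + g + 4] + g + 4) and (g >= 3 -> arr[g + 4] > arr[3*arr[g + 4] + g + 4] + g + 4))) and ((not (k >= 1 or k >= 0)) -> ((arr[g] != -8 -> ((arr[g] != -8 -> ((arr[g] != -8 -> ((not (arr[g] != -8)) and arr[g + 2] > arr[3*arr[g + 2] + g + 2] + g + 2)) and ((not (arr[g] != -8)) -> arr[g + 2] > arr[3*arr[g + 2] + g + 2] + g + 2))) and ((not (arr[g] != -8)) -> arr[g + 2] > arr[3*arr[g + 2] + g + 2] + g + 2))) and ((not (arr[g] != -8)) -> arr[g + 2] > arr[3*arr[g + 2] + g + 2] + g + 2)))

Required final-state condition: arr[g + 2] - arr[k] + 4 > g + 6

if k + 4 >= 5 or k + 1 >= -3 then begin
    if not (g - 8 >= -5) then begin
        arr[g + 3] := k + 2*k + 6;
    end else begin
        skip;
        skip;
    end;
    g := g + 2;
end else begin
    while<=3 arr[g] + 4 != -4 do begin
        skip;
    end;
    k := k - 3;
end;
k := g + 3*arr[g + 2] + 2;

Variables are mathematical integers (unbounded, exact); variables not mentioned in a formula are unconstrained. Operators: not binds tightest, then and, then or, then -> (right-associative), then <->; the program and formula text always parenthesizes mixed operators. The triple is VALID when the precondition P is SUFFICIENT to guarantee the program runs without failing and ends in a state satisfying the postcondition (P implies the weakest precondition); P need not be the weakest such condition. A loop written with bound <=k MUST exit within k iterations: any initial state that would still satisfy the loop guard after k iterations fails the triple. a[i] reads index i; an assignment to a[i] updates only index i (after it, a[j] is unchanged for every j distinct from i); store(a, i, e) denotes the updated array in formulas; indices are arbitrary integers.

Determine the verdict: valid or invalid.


Working backward. After the program, the postcondition arr[g + 2] - arr[k] + 4 > g + 6 must hold; in canonical form it is arr[g + 2] > arr[k] + g + 2.
Before k := g + 3*arr[g + 2] + 2: arr[g + 2] > arr[3*arr[g + 2] + g + 2] + g + 2
Then branch requires ((not (g >= 3)) -> store(arr, g + 3, 3*k + 6)[g + 4] > store(arr, g + 3, 3*k + 6)[3*store(arr, g + 3, 3*k + 6)[g + 4] + g + 4] + g + 4) and (g >= 3 -> arr[g + 4] > arr[3*arr[g + 4] + g + 4] + g + 4); else branch requires (arr[g] != -8 -> ((arr[g] != -8 -> ((arr[g] != -8 -> ((not (arr[g] != -8)) and arr[g + 2] > arr[3*arr[g + 2] + g + 2] + g + 2)) and ((not (arr[g] != -8)) -> arr[g + 2] > arr[3*arr[g + 2] + g + 2] + g + 2))) and ((not (arr[g] != -8)) -> arr[g + 2] > arr[3*arr[g + 2] + g + 2] + g + 2))) and ((not (arr[g] != -8)) -> arr[g + 2] > arr[3*arr[g + 2] + g + 2] + g + 2).
Before the if: ((k >= 1 or k >= -4) -> (((not (g >= 3)) -> store(arr, g + 3, 3*k + 6)[g + 4] > store(arr, g + 3, 3*k + 6)[3*store(arr, g + 3, 3*k + 6)[g + 4] + g + 4] + g + 4) and (g >= 3 -> arr[g + 4] > arr[3*arr[g + 4] + g + 4] + g + 4))) and ((not (k >= 1 or k >= -4)) -> ((arr[g] != -8 -> ((arr[g] != -8 -> ((arr[g] != -8 -> ((not (arr[g] != -8)) and arr[g + 2] > arr[3*arr[g + 2] + g + 2] + g + 2)) and ((not (arr[g] != -8)) -> arr[g + 2] > arr[3*arr[g + 2] + g + 2] + g + 2))) and ((not (arr[g] != -8)) -> arr[g + 2] > arr[3*arr[g + 2] + g + 2] + g + 2))) and ((not (arr[g] != -8)) -> arr[g + 2] > arr[3*arr[g + 2] + g + 2] + g + 2)))
The weakest precondition is ((k >= 1 or k >= -4) -> (((not (g >= 3)) -> store(arr, g + 3, 3*k + 6)[g + 4] > store(arr, g + 3, 3*k + 6)[3*store(arr, g + 3, 3*k + 6)[g + 4] + g + 4] + g + 4) and (g >= 3 -> arr[g + 4] > arr[3*arr[g + 4] + g + 4] + g + 4))) and ((not (k >= 1 or k >= -4)) -> ((arr[g] != -8 -> ((arr[g] != -8 -> ((arr[g] != -8 -> ((not (arr[g] != -8)) and arr[g + 2] > arr[3*arr[g + 2] + g + 2] + g + 2)) and ((not (arr[g] != -8)) -> arr[g + 2] > arr[3*arr[g + 2] + g + 2] + g + 2))) and ((not (arr[g] != -8)) -> arr[g + 2] > arr[3*arr[g + 2] + g + 2] + g + 2))) and ((not (arr[g] != -8)) -> arr[g + 2] > arr[3*arr[g + 2] + g + 2] + g + 2))).
Check whether ((k >= 1 or k >= -4) -> (((not (g >= 3)) -> store(arr, g + 3, 3*k + 6)[g + 4] > store(arr, g + 3, 3*k + 6)[3*store(arr, g + 3, 3*k + 6)[g + 4] + g + 4] + g + 4) and (g >= 3 -> arr[g + 4] > arr[3*arr[g + 4] + g + 4] + g + 4))) and ((not (k >= 1 or k >= 0)) -> ((arr[g] != -8 -> ((arr[g] != -8 -> ((arr[g] != -8 -> ((not (arr[g] != -8)) and arr[g + 2] > arr[3*arr[g + 2] + g + 2] + g + 2)) and ((not (arr[g] != -8)) -> arr[g + 2] > arr[3*arr[g + 2] + g + 2] + g + 2))) and ((not (arr[g] != -8)) -> arr[g + 2] > arr[3*arr[g + 2] + g + 2] + g + 2))) and ((not (arr[g] != -8)) -> arr[g + 2] > arr[3*arr[g + 2] + g + 2] + g + 2))) implies it.
Every state satisfying the precondition satisfies the weakest precondition: the implication holds.
Answer: valid


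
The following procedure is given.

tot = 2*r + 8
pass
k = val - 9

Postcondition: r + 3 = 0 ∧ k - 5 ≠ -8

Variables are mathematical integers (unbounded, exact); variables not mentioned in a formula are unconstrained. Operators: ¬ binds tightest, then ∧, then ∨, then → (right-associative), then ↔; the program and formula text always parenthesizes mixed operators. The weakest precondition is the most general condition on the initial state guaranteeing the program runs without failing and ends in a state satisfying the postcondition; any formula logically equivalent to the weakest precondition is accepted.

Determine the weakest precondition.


Working backward. After the program, the postcondition r + 3 = 0 ∧ k - 5 ≠ -8 must hold; in canonical form it is r = -3 ∧ k ≠ -3.
Before k := val - 9: r = -3 ∧ val ≠ 6
Before skip: r = -3 ∧ val ≠ 6
Before tot := 2*r + 8: r = -3 ∧ val ≠ 6
Answer: WP = r = -3 ∧ val ≠ 6


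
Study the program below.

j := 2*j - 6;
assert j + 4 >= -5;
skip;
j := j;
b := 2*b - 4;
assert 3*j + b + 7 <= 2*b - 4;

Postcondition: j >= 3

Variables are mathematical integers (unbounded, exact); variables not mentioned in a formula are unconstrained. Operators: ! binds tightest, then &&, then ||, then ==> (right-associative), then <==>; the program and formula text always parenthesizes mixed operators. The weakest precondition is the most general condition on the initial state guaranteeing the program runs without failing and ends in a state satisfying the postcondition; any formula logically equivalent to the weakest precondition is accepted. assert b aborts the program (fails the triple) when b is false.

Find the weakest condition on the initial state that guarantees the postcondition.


Working backward. After the program, j >= 3 must hold.
Before assert 3*j + b + 7 <= 2*b - 4: 3*j <= b - 11 && j >= 3
Before b := 2*b - 4: 3*j <= 2*b - 15 && j >= 3
Before j := j: 3*j <= 2*b - 15 && j >= 3
Before skip: 3*j <= 2*b - 15 && j >= 3
Before assert j + 4 >= -5: j >= -9 && 3*j <= 2*b - 15 && j >= 3
Before j := 2*j - 6: 2*j >= -3 && 6*j <= 2*b + 3 && 2*j >= 9
Answer: WP = 2*j >= -3 && 6*j <= 2*b + 3 && 2*j >= 9


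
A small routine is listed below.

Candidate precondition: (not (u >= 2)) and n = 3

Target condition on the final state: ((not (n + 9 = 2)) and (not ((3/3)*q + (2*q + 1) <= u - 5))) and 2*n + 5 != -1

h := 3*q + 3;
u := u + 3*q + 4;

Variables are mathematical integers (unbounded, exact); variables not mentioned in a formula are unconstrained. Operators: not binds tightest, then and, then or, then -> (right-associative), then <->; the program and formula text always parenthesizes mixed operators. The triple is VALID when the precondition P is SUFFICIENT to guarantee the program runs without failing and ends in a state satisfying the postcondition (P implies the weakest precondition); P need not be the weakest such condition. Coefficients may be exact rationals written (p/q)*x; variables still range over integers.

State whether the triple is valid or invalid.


Working backward. After the program, the postcondition ((not (n + 9 = 2)) and (not ((3/3)*q + (2*q + 1) <= u - 5))) and 2*n + 5 != -1 must hold; in canonical form it is (not (n = -7)) and (not (3*q <= u - 6)) and 2*n != -6.
Before u := u + 3*q + 4: (not (n = -7)) and (not (u >= 2)) and 2*n != -6
Before h := 3*q + 3: (not (n = -7)) and (not (u >= 2)) and 2*n != -6
The weakest precondition is (not (n = -7)) and (not (u >= 2)) and 2*n != -6.
Check whether (not (u >= 2)) and n = 3 implies it.
Every state satisfying the precondition satisfies the weakest precondition: the implication holds.
Answer: valid


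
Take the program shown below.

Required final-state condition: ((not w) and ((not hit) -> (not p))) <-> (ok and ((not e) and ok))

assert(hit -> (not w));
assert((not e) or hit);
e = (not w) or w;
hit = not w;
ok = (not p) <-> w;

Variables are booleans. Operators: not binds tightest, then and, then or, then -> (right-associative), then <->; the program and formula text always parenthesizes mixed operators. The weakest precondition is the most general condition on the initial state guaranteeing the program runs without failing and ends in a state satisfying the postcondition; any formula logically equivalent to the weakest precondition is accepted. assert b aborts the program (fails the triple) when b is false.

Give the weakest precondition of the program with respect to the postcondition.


Working backward. After the program, the postcondition ((not w) and ((not hit) -> (not p))) <-> (ok and ((not e) and ok)) must hold; in canonical form it is ((not w) and ((not hit) -> (not p))) <-> (ok and (not e)).
Before ok := (not p) <-> w: ((not w) and ((not hit) -> (not p))) <-> (((not p) <-> w) and (not e))
Before hit := not w: ((not w) and (w -> (not p))) <-> (((not p) <-> w) and (not e))
Before e := (not w) or w: not ((not w) and (w -> (not p)))
Before assert (not e) or hit: ((not e) or hit) and (not ((not w) and (w -> (not p))))
Before assert hit -> (not w): (hit -> (not w)) and ((not e) or hit) and (not ((not w) and (w -> (not p))))
Answer: WP = (hit -> (not w)) and ((not e) or hit) and (not ((not w) and (w -> (not p))))


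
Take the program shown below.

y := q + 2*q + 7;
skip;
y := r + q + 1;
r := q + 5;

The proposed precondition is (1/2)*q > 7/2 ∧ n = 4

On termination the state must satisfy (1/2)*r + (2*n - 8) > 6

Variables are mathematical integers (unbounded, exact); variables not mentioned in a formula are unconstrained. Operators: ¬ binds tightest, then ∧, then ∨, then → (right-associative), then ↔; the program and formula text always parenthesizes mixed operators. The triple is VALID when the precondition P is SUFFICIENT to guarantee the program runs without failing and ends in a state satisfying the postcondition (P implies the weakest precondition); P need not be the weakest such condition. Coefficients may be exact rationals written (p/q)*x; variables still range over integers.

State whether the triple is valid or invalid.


Working backward. After the program, the postcondition (1/2)*r + (2*n - 8) > 6 must hold; in canonical form it is 2*n + (1/2)*r > 14.
Before r := q + 5: 2*n + (1/2)*q > 23/2
Before y := r + q + 1: 2*n + (1/2)*q > 23/2
Before skip: 2*n + (1/2)*q > 23/2
Before y := q + 2*q + 7: 2*n + (1/2)*q > 23/2
The weakest precondition is 2*n + (1/2)*q > 23/2.
Check whether (1/2)*q > 7/2 ∧ n = 4 implies it.
Every state satisfying the precondition satisfies the weakest precondition: the implication holds.
Answer: valid


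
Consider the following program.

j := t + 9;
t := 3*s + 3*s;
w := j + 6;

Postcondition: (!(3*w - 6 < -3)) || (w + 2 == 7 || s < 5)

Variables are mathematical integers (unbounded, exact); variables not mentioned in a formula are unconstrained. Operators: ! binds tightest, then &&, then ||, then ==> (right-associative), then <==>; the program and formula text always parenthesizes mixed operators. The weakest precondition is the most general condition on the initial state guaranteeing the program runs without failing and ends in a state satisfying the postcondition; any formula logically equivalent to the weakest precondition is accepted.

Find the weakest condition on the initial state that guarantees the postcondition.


Working backward. After the program, the postcondition (!(3*w - 6 < -3)) || (w + 2 == 7 || s < 5) must hold; in canonical form it is (!(3*w < 3)) || w == 5 || s < 5.
Before w := j + 6: (!(3*j < -15)) || j == -1 || s < 5
Before t := 3*s + 3*s: (!(3*j < -15)) || j == -1 || s < 5
Before j := t + 9: (!(3*t < -42)) || t == -10 || s < 5
Answer: WP = (!(3*t < -42)) || t == -10 || s < 5


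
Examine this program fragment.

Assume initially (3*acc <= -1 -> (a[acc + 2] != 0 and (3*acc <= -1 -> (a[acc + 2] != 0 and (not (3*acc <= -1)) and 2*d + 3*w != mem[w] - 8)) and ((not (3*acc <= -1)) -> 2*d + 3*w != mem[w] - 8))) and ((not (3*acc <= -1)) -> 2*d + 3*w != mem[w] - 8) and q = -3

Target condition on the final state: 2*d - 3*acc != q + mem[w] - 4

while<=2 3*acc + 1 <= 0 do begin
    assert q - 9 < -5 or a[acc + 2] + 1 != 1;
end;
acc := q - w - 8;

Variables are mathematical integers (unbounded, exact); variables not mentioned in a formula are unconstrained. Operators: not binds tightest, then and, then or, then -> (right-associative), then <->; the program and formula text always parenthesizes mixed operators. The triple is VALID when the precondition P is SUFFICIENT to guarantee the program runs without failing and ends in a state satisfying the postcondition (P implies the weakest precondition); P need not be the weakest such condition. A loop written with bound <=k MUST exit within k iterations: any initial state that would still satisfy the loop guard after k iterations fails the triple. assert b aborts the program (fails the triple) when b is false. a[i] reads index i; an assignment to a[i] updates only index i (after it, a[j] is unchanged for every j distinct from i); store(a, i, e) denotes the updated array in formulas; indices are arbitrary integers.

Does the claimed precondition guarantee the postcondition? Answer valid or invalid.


Working backward. After the program, the postcondition 2*d - 3*acc != q + mem[w] - 4 must hold; in canonical form it is 2*d != mem[w] + 3*acc + q - 4.
Before acc := q - w - 8: 2*d + 3*w != mem[w] + 4*q - 28
Before the loop (bound <=2), unroll the exhaustion recursion (WP_0 = exit-now case; WP_j = one more guarded iteration, up to j = 2):
  WP_0: (not (3*acc <= -1)) and 2*d + 3*w != mem[w] + 4*q - 28
  WP_1: (3*acc <= -1 -> ((q < 4 or a[acc + 2] != 0) and (not (3*acc <= -1)) and 2*d + 3*w != mem[w] + 4*q - 28)) and ((not (3*acc <= -1)) -> 2*d + 3*w != mem[w] + 4*q - 28)
  WP_2: (3*acc <= -1 -> ((q < 4 or a[acc + 2] != 0) and (3*acc <= -1 -> ((q < 4 or a[acc + 2] != 0) and (not (3*acc <= -1)) and 2*d + 3*w != mem[w] + 4*q - 28)) and ((not (3*acc <= -1)) -> 2*d + 3*w != mem[w] + 4*q - 28))) and ((not (3*acc <= -1)) -> 2*d + 3*w != mem[w] + 4*q - 28)
So before the loop: (3*acc <= -1 -> ((q < 4 or a[acc + 2] != 0) and (3*acc <= -1 -> ((q < 4 or a[acc + 2] != 0) and (not (3*acc <= -1)) and 2*d + 3*w != mem[w] + 4*q - 28)) and ((not (3*acc <= -1)) -> 2*d + 3*w != mem[w] + 4*q - 28))) and ((not (3*acc <= -1)) -> 2*d + 3*w != mem[w] + 4*q - 28)
The weakest precondition is (3*acc <= -1 -> ((q < 4 or a[acc + 2] != 0) and (3*acc <= -1 -> ((q < 4 or a[acc + 2] != 0) and (not (3*acc <= -1)) and 2*d + 3*w != mem[w] + 4*q - 28)) and ((not (3*acc <= -1)) -> 2*d + 3*w != mem[w] + 4*q - 28))) and ((not (3*acc <= -1)) -> 2*d + 3*w != mem[w] + 4*q - 28).
Check whether (3*acc <= -1 -> (a[acc + 2] != 0 and (3*acc <= -1 -> (a[acc + 2] != 0 and (not (3*acc <= -1)) and 2*d + 3*w != mem[w] - 8)) and ((not (3*acc <= -1)) -> 2*d + 3*w != mem[w] - 8))) and ((not (3*acc <= -1)) -> 2*d + 3*w != mem[w] - 8) and q = -3 implies it.
Countermodel: at the initial state a = {[-12] = 0, [2] = 0, elsewhere 0}, acc = 0, d = -2, mem = {[-12] = 0, [2] = 0, elsewhere 0}, q = -3, w = -12, the precondition holds but the weakest precondition fails.
Answer: invalid


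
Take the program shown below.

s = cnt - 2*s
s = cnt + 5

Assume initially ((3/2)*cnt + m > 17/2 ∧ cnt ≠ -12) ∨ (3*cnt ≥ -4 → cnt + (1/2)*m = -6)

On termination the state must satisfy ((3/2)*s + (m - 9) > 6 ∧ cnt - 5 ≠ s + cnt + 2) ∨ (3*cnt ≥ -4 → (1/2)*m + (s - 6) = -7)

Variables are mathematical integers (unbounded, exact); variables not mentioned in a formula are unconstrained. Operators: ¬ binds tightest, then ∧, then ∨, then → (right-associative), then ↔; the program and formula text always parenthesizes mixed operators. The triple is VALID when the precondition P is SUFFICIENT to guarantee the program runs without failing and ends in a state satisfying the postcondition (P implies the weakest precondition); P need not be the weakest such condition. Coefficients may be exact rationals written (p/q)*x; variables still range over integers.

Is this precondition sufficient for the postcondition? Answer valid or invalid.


Working backward. After the program, the postcondition ((3/2)*s + (m - 9) > 6 ∧ cnt - 5 ≠ s + cnt + 2) ∨ (3*cnt ≥ -4 → (1/2)*m + (s - 6) = -7) must hold; in canonical form it is (m + (3/2)*s > 15 ∧ s ≠ -7) ∨ (3*cnt ≥ -4 → (1/2)*m + s = -1).
Before s := cnt + 5: ((3/2)*cnt + m > 15/2 ∧ cnt ≠ -12) ∨ (3*cnt ≥ -4 → cnt + (1/2)*m = -6)
Before s := cnt - 2*s: ((3/2)*cnt + m > 15/2 ∧ cnt ≠ -12) ∨ (3*cnt ≥ -4 → cnt + (1/2)*m = -6)
The weakest precondition is ((3/2)*cnt + m > 15/2 ∧ cnt ≠ -12) ∨ (3*cnt ≥ -4 → cnt + (1/2)*m = -6).
Check whether ((3/2)*cnt + m > 17/2 ∧ cnt ≠ -12) ∨ (3*cnt ≥ -4 → cnt + (1/2)*m = -6) implies it.
Every state satisfying the precondition satisfies the weakest precondition: the implication holds.
Answer: valid


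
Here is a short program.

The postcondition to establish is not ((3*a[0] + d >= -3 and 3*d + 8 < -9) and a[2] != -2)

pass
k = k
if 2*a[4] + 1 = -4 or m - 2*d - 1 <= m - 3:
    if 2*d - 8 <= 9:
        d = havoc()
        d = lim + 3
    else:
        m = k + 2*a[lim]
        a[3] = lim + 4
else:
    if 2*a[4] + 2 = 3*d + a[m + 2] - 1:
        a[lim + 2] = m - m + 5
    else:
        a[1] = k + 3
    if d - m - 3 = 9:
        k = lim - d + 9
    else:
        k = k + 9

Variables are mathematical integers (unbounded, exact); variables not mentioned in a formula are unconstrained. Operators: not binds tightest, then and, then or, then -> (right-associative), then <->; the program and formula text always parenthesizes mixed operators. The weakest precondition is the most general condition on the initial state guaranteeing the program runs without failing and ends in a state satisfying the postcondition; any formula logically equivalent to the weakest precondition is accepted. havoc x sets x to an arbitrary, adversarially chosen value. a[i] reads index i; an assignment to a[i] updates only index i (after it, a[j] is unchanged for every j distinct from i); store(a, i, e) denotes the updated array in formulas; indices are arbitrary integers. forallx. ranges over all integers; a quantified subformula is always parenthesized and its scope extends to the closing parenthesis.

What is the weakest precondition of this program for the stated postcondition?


Working backward. After the program, the postcondition not ((3*a[0] + d >= -3 and 3*d + 8 < -9) and a[2] != -2) must hold; in canonical form it is not (3*a[0] + d >= -3 and 3*d < -17 and a[2] != -2).
Then branch requires (2*d <= 17 -> (not (3*a[0] + lim >= -6 and 3*lim < -26 and a[2] != -2))) and ((not (2*d <= 17)) -> (not (3*a[0] + d >= -3 and 3*d < -17 and a[2] != -2))); else branch requires (2*a[4] = a[m + 2] + 3*d - 3 -> ((d = m + 12 -> (not (3*store(a, lim + 2, 5)[0] + d >= -3 and 3*d < -17 and store(a, lim + 2, 5)[2] != -2))) and ((not (d = m + 12)) -> (not (3*store(a, lim + 2, 5)[0] + d >= -3 and 3*d < -17 and store(a, lim + 2, 5)[2] != -2))))) and ((not (2*a[4] = a[m + 2] + 3*d - 3)) -> ((d = m + 12 -> (not (3*a[0] + d >= -3 and 3*d < -17 and a[2] != -2))) and ((not (d = m + 12)) -> (not (3*a[0] + d >= -3 and 3*d < -17 and a[2] != -2))))).
Before the if: ((2*a[4] = -5 or 2*d >= 2) -> ((2*d <= 17 -> (not (3*a[0] + lim >= -6 and 3*lim < -26 and a[2] != -2))) and ((not (2*d <= 17)) -> (not (3*a[0] + d >= -3 and 3*d < -17 and a[2] != -2))))) and ((not (2*a[4] = -5 or 2*d >= 2)) -> ((2*a[4] = a[m + 2] + 3*d - 3 -> ((d = m + 12 -> (not (3*store(a, lim + 2, 5)[0] + d >= -3 and 3*d < -17 and store(a, lim + 2, 5)[2] != -2))) and ((not (d = m + 12)) -> (not (3*store(a, lim + 2, 5)[0] + d >= -3 and 3*d < -17 and store(a, lim + 2, 5)[2] != -2))))) and ((not (2*a[4] = a[m + 2] + 3*d - 3)) -> ((d = m + 12 -> (not (3*a[0] + d >= -3 and 3*d < -17 and a[2] != -2))) and ((not (d = m + 12)) -> (not (3*a[0] + d >= -3 and 3*d < -17 and a[2] != -2)))))))
Before k := k: ((2*a[4] = -5 or 2*d >= 2) -> ((2*d <= 17 -> (not (3*a[0] + lim >= -6 and 3*lim < -26 and a[2] != -2))) and ((not (2*d <= 17)) -> (not (3*a[0] + d >= -3 and 3*d < -17 and a[2] != -2))))) and ((not (2*a[4] = -5 or 2*d >= 2)) -> ((2*a[4] = a[m + 2] + 3*d - 3 -> ((d = m + 12 -> (not (3*store(a, lim + 2, 5)[0] + d >= -3 and 3*d < -17 and store(a, lim + 2, 5)[2] != -2))) and ((not (d = m + 12)) -> (not (3*store(a, lim + 2, 5)[0] + d >= -3 and 3*d < -17 and store(a, lim + 2, 5)[2] != -2))))) and ((not (2*a[4] = a[m + 2] + 3*d - 3)) -> ((d = m + 12 -> (not (3*a[0] + d >= -3 and 3*d < -17 and a[2] != -2))) and ((not (d = m + 12)) -> (not (3*a[0] + d >= -3 and 3*d < -17 and a[2] != -2)))))))
Before skip: ((2*a[4] = -5 or 2*d >= 2) -> ((2*d <= 17 -> (not (3*a[0] + lim >= -6 and 3*lim < -26 and a[2] != -2))) and ((not (2*d <= 17)) -> (not (3*a[0] + d >= -3 and 3*d < -17 and a[2] != -2))))) and ((not (2*a[4] = -5 or 2*d >= 2)) -> ((2*a[4] = a[m + 2] + 3*d - 3 -> ((d = m + 12 -> (not (3*store(a, lim + 2, 5)[0] + d >= -3 and 3*d < -17 and store(a, lim + 2, 5)[2] != -2))) and ((not (d = m + 12)) -> (not (3*store(a, lim + 2, 5)[0] + d >= -3 and 3*d < -17 and store(a, lim + 2, 5)[2] != -2))))) and ((not (2*a[4] = a[m + 2] + 3*d - 3)) -> ((d = m + 12 -> (not (3*a[0] + d >= -3 and 3*d < -17 and a[2] != -2))) and ((not (d = m + 12)) -> (not (3*a[0] + d >= -3 and 3*d < -17 and a[2] != -2)))))))
Answer: WP = ((2*a[4] = -5 or 2*d >= 2) -> ((2*d <= 17 -> (not (3*a[0] + lim >= -6 and 3*lim < -26 and a[2] != -2))) and ((not (2*d <= 17)) -> (not (3*a[0] + d >= -3 and 3*d < -17 and a[2] != -2))))) and ((not (2*a[4] = -5 or 2*d >= 2)) -> ((2*a[4] = a[m + 2] + 3*d - 3 -> ((d = m + 12 -> (not (3*store(a, lim + 2, 5)[0] + d >= -3 and 3*d < -17 and store(a, lim + 2, 5)[2] != -2))) and ((not (d = m + 12)) -> (not (3*store(a, lim + 2, 5)[0] + d >= -3 and 3*d < -17 and store(a, lim + 2, 5)[2] != -2))))) and ((not (2*a[4] = a[m + 2] + 3*d - 3)) -> ((d = m + 12 -> (not (3*a[0] + d >= -3 and 3*d < -17 and a[2] != -2))) and ((not (d = m + 12)) -> (not (3*a[0] + d >= -3 and 3*d < -17 and a[2] != -2)))))))


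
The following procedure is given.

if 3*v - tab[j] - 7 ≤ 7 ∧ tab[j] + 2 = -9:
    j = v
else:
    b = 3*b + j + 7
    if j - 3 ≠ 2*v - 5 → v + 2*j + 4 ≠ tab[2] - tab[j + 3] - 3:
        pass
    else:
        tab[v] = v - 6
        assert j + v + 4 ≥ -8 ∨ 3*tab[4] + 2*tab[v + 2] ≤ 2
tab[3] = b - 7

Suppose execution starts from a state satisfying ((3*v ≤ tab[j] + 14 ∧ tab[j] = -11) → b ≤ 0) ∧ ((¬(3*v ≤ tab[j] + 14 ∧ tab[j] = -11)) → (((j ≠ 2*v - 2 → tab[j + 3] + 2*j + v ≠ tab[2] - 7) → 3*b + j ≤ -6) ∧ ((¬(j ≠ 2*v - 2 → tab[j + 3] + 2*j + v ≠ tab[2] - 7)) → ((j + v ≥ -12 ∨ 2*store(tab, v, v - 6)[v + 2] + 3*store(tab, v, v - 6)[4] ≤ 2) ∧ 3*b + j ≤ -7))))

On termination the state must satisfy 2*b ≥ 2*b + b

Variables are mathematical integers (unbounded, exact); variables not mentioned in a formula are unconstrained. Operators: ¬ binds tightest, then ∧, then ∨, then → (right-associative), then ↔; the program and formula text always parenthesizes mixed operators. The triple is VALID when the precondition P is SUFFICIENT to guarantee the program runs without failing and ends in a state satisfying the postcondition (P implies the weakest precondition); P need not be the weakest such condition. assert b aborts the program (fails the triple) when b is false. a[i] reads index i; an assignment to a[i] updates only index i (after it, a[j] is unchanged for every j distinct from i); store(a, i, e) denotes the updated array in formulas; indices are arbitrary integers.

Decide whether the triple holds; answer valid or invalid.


Working backward. After the program, the postcondition 2*b ≥ 2*b + b must hold; in canonical form it is b ≤ 0.
Before tab[3] := b - 7: b ≤ 0
Then branch requires b ≤ 0; else branch requires ((j ≠ 2*v - 2 → tab[j + 3] + 2*j + v ≠ tab[2] - 7) → 3*b + j ≤ -7) ∧ ((¬(j ≠ 2*v - 2 → tab[j + 3] + 2*j + v ≠ tab[2] - 7)) → ((j + v ≥ -12 ∨ 2*store(tab, v, v - 6)[v + 2] + 3*store(tab, v, v - 6)[4] ≤ 2) ∧ 3*b + j ≤ -7)).
Before the if: ((3*v ≤ tab[j] + 14 ∧ tab[j] = -11) → b ≤ 0) ∧ ((¬(3*v ≤ tab[j] + 14 ∧ tab[j] = -11)) → (((j ≠ 2*v - 2 → tab[j + 3] + 2*j + v ≠ tab[2] - 7) → 3*b + j ≤ -7) ∧ ((¬(j ≠ 2*v - 2 → tab[j + 3] + 2*j + v ≠ tab[2] - 7)) → ((j + v ≥ -12 ∨ 2*store(tab, v, v - 6)[v + 2] + 3*store(tab, v, v - 6)[4] ≤ 2) ∧ 3*b + j ≤ -7))))
The weakest precondition is ((3*v ≤ tab[j] + 14 ∧ tab[j] = -11) → b ≤ 0) ∧ ((¬(3*v ≤ tab[j] + 14 ∧ tab[j] = -11)) → (((j ≠ 2*v - 2 → tab[j + 3] + 2*j + v ≠ tab[2] - 7) → 3*b + j ≤ -7) ∧ ((¬(j ≠ 2*v - 2 → tab[j + 3] + 2*j + v ≠ tab[2] - 7)) → ((j + v ≥ -12 ∨ 2*store(tab, v, v - 6)[v + 2] + 3*store(tab, v, v - 6)[4] ≤ 2) ∧ 3*b + j ≤ -7)))).
Check whether ((3*v ≤ tab[j] + 14 ∧ tab[j] = -11) → b ≤ 0) ∧ ((¬(3*v ≤ tab[j] + 14 ∧ tab[j] = -11)) → (((j ≠ 2*v - 2 → tab[j + 3] + 2*j + v ≠ tab[2] - 7) → 3*b + j ≤ -6) ∧ ((¬(j ≠ 2*v - 2 → tab[j + 3] + 2*j + v ≠ tab[2] - 7)) → ((j + v ≥ -12 ∨ 2*store(tab, v, v - 6)[v + 2] + 3*store(tab, v, v - 6)[4] ≤ 2) ∧ 3*b + j ≤ -7)))) implies it.
Countermodel: at the initial state b = -2, j = 0, tab = {[0] = 5, [2] = -15215, [3] = 7040, [4] = 7040, elsewhere 7040}, v = 0, the precondition holds but the weakest precondition fails.
Answer: invalid


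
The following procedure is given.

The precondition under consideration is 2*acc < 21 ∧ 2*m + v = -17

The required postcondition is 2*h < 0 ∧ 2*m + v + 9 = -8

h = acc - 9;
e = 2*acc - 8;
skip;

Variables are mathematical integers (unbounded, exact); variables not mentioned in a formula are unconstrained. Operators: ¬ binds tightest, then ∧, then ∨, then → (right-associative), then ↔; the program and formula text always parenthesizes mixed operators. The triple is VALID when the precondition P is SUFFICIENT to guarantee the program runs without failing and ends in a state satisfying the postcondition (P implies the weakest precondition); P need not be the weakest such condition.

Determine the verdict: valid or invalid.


Working backward. After the program, the postcondition 2*h < 0 ∧ 2*m + v + 9 = -8 must hold; in canonical form it is 2*h < 0 ∧ 2*m + v = -17.
Before skip: 2*h < 0 ∧ 2*m + v = -17
Before e := 2*acc - 8: 2*h < 0 ∧ 2*m + v = -17
Before h := acc - 9: 2*acc < 18 ∧ 2*m + v = -17
The weakest precondition is 2*acc < 18 ∧ 2*m + v = -17.
Check whether 2*acc < 21 ∧ 2*m + v = -17 implies it.
Countermodel: at the initial state acc = 9, m = 0, v = -17, the precondition holds but the weakest precondition fails.
Answer: invalid


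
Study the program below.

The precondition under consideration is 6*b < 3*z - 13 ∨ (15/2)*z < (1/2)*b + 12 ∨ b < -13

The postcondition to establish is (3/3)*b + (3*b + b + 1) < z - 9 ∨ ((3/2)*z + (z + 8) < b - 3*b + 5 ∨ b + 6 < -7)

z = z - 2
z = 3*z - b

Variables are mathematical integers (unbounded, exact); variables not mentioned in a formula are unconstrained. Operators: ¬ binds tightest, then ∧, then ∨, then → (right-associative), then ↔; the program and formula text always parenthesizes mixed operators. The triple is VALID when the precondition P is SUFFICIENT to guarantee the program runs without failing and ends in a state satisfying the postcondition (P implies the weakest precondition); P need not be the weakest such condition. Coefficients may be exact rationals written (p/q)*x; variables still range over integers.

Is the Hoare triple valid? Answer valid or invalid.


Working backward. After the program, the postcondition (3/3)*b + (3*b + b + 1) < z - 9 ∨ ((3/2)*z + (z + 8) < b - 3*b + 5 ∨ b + 6 < -7) must hold; in canonical form it is 5*b < z - 10 ∨ 2*b + (5/2)*z < -3 ∨ b < -13.
Before z := 3*z - b: 6*b < 3*z - 10 ∨ (15/2)*z < (1/2)*b - 3 ∨ b < -13
Before z := z - 2: 6*b < 3*z - 16 ∨ (15/2)*z < (1/2)*b + 12 ∨ b < -13
The weakest precondition is 6*b < 3*z - 16 ∨ (15/2)*z < (1/2)*b + 12 ∨ b < -13.
Check whether 6*b < 3*z - 13 ∨ (15/2)*z < (1/2)*b + 12 ∨ b < -13 implies it.
Countermodel: at the initial state b = 0, z = 5, the precondition holds but the weakest precondition fails.
Answer: invalid


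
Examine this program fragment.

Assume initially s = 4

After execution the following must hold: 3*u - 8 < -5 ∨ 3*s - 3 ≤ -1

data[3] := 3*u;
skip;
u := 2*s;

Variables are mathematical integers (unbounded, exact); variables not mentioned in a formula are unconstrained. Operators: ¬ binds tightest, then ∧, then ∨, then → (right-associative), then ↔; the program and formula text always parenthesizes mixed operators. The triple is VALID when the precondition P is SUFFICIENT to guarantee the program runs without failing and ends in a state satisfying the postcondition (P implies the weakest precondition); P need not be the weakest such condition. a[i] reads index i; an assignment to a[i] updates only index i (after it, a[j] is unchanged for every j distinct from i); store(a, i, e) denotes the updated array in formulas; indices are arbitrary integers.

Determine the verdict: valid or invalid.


Working backward. After the program, the postcondition 3*u - 8 < -5 ∨ 3*s - 3 ≤ -1 must hold; in canonical form it is 3*u < 3 ∨ 3*s ≤ 2.
Before u := 2*s: 6*s < 3 ∨ 3*s ≤ 2
Before skip: 6*s < 3 ∨ 3*s ≤ 2
Before data[3] := 3*u: 6*s < 3 ∨ 3*s ≤ 2
The weakest precondition is 6*s < 3 ∨ 3*s ≤ 2.
Check whether s = 4 implies it.
Countermodel: at the initial state s = 4, the precondition holds but the weakest precondition fails.
Answer: invalid
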